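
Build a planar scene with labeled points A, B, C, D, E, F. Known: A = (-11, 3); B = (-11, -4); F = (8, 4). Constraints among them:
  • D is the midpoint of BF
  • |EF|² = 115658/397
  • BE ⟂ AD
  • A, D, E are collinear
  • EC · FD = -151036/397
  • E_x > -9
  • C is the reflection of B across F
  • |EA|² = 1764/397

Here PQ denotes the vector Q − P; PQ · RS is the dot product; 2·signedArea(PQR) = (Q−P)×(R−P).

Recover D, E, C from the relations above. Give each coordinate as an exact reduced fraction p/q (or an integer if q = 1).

1. D_x = -3/2  [D is the midpoint of BF]
2. D_y = 0  [D is the midpoint of BF]
   → D = (-3/2, 0)
3. E_x = -3569/397  [A, D, E are collinear ∩ BE ⟂ AD]
4. E_y = 939/397  [A, D, E are collinear ∩ BE ⟂ AD]
   → E = (-3569/397, 939/397)
5. C_x = 27  [C is the reflection of B across F]
6. C_y = 12  [C is the reflection of B across F]
   → C = (27, 12)

C = (27, 12)
D = (-3/2, 0)
E = (-3569/397, 939/397)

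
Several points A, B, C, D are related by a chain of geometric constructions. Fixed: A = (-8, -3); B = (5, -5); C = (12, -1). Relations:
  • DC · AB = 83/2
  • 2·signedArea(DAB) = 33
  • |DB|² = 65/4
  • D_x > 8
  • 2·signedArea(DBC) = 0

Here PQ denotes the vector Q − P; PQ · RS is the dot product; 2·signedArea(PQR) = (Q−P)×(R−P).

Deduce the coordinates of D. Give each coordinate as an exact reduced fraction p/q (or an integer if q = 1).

D = (17/2, -3)

1. D_x = 17/2  [2·signedArea(DBC) = 0 ∩ 2·signedArea(DAB) = 33]
2. D_y = -3  [2·signedArea(DBC) = 0 ∩ 2·signedArea(DAB) = 33]
   → D = (17/2, -3)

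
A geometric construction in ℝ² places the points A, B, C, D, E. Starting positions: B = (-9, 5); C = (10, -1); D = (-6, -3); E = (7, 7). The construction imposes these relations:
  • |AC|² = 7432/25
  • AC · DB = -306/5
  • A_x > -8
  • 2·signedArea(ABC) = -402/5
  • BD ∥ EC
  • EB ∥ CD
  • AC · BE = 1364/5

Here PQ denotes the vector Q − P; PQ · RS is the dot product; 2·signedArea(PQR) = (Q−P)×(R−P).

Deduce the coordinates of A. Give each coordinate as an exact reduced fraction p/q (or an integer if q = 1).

1. A_x = -36/5  [AC · DB = -306/5 ∩ 2·signedArea(ABC) = -402/5]
2. A_y = 1/5  [AC · DB = -306/5 ∩ 2·signedArea(ABC) = -402/5]
   → A = (-36/5, 1/5)

A = (-36/5, 1/5)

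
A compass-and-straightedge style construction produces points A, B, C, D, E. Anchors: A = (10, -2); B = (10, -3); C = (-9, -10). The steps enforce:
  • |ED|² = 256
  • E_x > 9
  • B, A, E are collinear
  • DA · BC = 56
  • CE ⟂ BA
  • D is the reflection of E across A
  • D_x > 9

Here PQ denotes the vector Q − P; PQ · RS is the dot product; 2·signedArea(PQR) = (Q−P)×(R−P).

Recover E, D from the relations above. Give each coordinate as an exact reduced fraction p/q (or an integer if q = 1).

D = (10, 6)
E = (10, -10)

1. E_x = 10  [B, A, E are collinear ∩ CE ⟂ BA]
2. E_y = -10  [B, A, E are collinear ∩ CE ⟂ BA]
   → E = (10, -10)
3. D_x = 10  [D is the reflection of E across A]
4. D_y = 6  [D is the reflection of E across A]
   → D = (10, 6)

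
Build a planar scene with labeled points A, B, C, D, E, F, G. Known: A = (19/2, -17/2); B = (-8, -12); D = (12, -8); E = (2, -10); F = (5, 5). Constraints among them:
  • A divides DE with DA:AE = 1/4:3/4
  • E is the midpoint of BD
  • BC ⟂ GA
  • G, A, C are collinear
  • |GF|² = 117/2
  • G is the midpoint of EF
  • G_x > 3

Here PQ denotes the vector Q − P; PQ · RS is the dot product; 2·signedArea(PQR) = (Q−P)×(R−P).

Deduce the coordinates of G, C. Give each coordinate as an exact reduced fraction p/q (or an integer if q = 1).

1. G_x = 7/2  [G is the midpoint of EF]
2. G_y = -5/2  [G is the midpoint of EF]
   → G = (7/2, -5/2)
3. C_x = 5/2  [G, A, C are collinear ∩ BC ⟂ GA]
4. C_y = -3/2  [G, A, C are collinear ∩ BC ⟂ GA]
   → C = (5/2, -3/2)

C = (5/2, -3/2)
G = (7/2, -5/2)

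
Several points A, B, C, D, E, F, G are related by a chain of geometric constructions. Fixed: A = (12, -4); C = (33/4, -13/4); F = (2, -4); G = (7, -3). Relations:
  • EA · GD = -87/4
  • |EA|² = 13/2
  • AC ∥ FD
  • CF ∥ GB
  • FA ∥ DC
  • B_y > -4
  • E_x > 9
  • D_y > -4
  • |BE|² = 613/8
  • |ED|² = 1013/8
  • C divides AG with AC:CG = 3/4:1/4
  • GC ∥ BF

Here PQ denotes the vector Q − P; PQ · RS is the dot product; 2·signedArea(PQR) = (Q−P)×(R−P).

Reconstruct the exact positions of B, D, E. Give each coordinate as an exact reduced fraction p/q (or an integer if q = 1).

1. B_x = 3/4  [GC ∥ BF ∩ CF ∥ GB]
2. B_y = -15/4  [GC ∥ BF ∩ CF ∥ GB]
   → B = (3/4, -15/4)
3. D_x = -7/4  [FA ∥ DC ∩ AC ∥ FD]
4. D_y = -13/4  [FA ∥ DC ∩ AC ∥ FD]
   → D = (-7/4, -13/4)
5. E_x = 19/2  [line 35/4·x + 1/4·y + -329/4 = 0 ∩ |BE|² = 613/8]
6. E_y = -7/2  [line 35/4·x + 1/4·y + -329/4 = 0 ∩ |BE|² = 613/8]
   → E = (19/2, -7/2)

B = (3/4, -15/4)
D = (-7/4, -13/4)
E = (19/2, -7/2)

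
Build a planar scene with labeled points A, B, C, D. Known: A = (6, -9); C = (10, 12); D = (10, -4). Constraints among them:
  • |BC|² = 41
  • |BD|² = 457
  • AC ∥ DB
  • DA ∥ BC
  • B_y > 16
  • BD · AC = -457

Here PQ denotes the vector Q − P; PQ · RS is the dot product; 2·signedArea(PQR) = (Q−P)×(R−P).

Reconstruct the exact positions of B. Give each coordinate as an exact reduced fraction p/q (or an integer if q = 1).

B = (14, 17)

1. B_x = 14  [DA ∥ BC ∩ AC ∥ DB]
2. B_y = 17  [DA ∥ BC ∩ AC ∥ DB]
   → B = (14, 17)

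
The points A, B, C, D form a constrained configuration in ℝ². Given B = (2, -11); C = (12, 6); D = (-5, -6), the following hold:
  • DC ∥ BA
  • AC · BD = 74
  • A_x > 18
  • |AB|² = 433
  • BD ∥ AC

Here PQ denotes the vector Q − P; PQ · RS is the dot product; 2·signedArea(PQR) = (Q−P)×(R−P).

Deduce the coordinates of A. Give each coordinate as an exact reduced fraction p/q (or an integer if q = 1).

1. A_x = 19  [BD ∥ AC ∩ DC ∥ BA]
2. A_y = 1  [BD ∥ AC ∩ DC ∥ BA]
   → A = (19, 1)

A = (19, 1)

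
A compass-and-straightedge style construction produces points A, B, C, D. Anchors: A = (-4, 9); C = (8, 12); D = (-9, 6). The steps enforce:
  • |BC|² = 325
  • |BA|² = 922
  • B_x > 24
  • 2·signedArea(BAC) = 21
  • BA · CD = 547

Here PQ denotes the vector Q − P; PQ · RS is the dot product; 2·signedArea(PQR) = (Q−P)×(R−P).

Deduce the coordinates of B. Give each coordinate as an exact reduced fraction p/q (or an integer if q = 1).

B = (25, 18)

1. B_x = 25  [2·signedArea(BAC) = 21 ∩ BA · CD = 547]
2. B_y = 18  [2·signedArea(BAC) = 21 ∩ BA · CD = 547]
   → B = (25, 18)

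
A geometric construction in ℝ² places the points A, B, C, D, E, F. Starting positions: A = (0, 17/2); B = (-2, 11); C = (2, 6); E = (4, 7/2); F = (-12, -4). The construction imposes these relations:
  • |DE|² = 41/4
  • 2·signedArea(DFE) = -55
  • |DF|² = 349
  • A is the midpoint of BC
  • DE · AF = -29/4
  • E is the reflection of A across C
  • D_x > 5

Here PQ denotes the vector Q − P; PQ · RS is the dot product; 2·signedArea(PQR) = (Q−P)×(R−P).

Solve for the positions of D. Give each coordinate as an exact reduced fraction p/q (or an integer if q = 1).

1. D_x = 6  [DE · AF = -29/4 ∩ 2·signedArea(DFE) = -55]
2. D_y = 1  [DE · AF = -29/4 ∩ 2·signedArea(DFE) = -55]
   → D = (6, 1)

D = (6, 1)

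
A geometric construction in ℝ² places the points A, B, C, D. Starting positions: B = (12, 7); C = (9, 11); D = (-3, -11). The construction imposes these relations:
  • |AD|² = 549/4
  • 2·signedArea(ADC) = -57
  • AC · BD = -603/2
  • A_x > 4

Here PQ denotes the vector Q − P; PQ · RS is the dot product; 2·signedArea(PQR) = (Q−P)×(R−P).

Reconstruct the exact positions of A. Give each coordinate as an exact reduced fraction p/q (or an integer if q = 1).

1. A_x = 9/2  [2·signedArea(ADC) = -57 ∩ AC · BD = -603/2]
2. A_y = -2  [2·signedArea(ADC) = -57 ∩ AC · BD = -603/2]
   → A = (9/2, -2)

A = (9/2, -2)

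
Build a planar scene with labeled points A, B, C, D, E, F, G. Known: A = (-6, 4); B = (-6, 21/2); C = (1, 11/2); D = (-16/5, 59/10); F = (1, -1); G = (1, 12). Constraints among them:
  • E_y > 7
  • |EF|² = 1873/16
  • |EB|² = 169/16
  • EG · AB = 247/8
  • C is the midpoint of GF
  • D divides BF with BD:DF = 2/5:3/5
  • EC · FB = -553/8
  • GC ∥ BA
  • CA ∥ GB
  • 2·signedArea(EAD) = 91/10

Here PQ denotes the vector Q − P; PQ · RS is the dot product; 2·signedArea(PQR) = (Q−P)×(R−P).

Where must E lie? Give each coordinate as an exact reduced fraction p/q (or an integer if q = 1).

E = (-6, 29/4)

1. E_x = -6  [EC · FB = -553/8 ∩ 2·signedArea(EAD) = 91/10]
2. E_y = 29/4  [EC · FB = -553/8 ∩ 2·signedArea(EAD) = 91/10]
   → E = (-6, 29/4)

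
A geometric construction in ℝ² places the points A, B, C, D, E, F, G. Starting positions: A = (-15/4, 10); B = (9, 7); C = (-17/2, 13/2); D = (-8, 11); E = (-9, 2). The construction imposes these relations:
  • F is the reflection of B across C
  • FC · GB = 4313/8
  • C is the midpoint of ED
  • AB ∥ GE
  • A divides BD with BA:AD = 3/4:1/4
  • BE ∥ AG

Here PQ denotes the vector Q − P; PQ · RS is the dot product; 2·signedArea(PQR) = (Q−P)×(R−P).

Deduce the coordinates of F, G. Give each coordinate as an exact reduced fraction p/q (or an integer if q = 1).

1. F_x = -26  [F is the reflection of B across C]
2. F_y = 6  [F is the reflection of B across C]
   → F = (-26, 6)
3. G_x = -87/4  [AB ∥ GE ∩ BE ∥ AG]
4. G_y = 5  [AB ∥ GE ∩ BE ∥ AG]
   → G = (-87/4, 5)

F = (-26, 6)
G = (-87/4, 5)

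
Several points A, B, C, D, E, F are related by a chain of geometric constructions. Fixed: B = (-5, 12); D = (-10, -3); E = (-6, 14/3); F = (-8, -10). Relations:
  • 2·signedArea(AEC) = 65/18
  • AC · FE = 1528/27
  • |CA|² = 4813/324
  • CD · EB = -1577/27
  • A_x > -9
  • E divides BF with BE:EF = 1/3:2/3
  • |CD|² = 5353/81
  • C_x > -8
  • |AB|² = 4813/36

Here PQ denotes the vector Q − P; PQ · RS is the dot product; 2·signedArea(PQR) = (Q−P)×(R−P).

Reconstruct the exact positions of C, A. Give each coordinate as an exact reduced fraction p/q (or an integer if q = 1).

A = (-8, 5/6)
C = (-7, 41/9)

1. C_x = -7  [line -1·x + -22/3·y + 713/27 = 0 ∩ |CD|² = 5353/81]
2. C_y = 41/9  [line -1·x + -22/3·y + 713/27 = 0 ∩ |CD|² = 5353/81]
   → C = (-7, 41/9)
3. A_x = -8  [AC · FE = 1528/27 ∩ 2·signedArea(AEC) = 65/18]
4. A_y = 5/6  [AC · FE = 1528/27 ∩ 2·signedArea(AEC) = 65/18]
   → A = (-8, 5/6)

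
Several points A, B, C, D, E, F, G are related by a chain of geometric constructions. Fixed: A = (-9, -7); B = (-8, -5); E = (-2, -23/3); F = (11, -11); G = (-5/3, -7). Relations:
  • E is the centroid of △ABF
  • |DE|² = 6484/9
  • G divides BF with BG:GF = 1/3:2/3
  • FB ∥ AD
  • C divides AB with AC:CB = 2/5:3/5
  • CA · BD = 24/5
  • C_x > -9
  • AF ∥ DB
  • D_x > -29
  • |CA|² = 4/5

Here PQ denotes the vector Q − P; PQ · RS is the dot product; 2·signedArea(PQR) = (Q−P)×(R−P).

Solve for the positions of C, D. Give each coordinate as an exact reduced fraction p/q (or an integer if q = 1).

C = (-43/5, -31/5)
D = (-28, -1)

1. C_x = -43/5  [C divides AB with AC:CB = 2/5:3/5]
2. C_y = -31/5  [C divides AB with AC:CB = 2/5:3/5]
   → C = (-43/5, -31/5)
3. D_x = -28  [AF ∥ DB ∩ FB ∥ AD]
4. D_y = -1  [AF ∥ DB ∩ FB ∥ AD]
   → D = (-28, -1)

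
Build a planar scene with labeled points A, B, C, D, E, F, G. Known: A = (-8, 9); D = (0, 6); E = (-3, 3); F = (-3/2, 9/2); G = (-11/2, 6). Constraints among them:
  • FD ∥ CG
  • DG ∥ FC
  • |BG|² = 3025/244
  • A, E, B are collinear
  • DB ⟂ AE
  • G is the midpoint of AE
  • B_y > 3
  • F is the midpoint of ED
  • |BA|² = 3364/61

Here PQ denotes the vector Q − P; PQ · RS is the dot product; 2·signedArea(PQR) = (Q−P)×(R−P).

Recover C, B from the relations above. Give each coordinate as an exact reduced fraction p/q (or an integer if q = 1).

1. C_x = -7  [FD ∥ CG ∩ DG ∥ FC]
2. C_y = 9/2  [FD ∥ CG ∩ DG ∥ FC]
   → C = (-7, 9/2)
3. B_x = -198/61  [A, E, B are collinear ∩ DB ⟂ AE]
4. B_y = 201/61  [A, E, B are collinear ∩ DB ⟂ AE]
   → B = (-198/61, 201/61)

B = (-198/61, 201/61)
C = (-7, 9/2)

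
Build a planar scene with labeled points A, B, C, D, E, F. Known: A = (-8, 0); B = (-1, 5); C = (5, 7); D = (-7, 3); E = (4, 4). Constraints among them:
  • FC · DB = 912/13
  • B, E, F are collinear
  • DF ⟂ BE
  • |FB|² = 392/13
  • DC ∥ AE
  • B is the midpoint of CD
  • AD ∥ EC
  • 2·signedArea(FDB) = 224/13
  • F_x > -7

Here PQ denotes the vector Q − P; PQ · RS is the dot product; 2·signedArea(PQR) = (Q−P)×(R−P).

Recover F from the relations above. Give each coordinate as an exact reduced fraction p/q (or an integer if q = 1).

1. F_x = -83/13  [B, E, F are collinear ∩ DF ⟂ BE]
2. F_y = 79/13  [B, E, F are collinear ∩ DF ⟂ BE]
   → F = (-83/13, 79/13)

F = (-83/13, 79/13)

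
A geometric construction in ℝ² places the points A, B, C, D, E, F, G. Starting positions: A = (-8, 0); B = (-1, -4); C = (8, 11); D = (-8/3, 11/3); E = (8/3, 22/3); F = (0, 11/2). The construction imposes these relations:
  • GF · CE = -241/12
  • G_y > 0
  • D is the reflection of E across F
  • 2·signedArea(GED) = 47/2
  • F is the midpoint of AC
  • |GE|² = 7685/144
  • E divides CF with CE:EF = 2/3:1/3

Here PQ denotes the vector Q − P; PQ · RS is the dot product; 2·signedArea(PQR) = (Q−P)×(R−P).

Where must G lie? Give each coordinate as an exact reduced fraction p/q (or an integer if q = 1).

G = (-1/2, 3/4)

1. G_x = -1/2  [2·signedArea(GED) = 47/2 ∩ GF · CE = -241/12]
2. G_y = 3/4  [2·signedArea(GED) = 47/2 ∩ GF · CE = -241/12]
   → G = (-1/2, 3/4)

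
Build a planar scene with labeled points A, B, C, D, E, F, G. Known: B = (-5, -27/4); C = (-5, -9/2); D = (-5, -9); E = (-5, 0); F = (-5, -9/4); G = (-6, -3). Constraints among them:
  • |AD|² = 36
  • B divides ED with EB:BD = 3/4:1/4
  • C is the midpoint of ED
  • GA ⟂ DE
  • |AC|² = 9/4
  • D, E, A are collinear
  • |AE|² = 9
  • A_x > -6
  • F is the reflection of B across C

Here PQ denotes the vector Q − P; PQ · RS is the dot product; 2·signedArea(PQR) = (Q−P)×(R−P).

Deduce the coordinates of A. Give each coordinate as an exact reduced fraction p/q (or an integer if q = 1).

1. A_x = -5  [D, E, A are collinear ∩ GA ⟂ DE]
2. A_y = -3  [D, E, A are collinear ∩ GA ⟂ DE]
   → A = (-5, -3)

A = (-5, -3)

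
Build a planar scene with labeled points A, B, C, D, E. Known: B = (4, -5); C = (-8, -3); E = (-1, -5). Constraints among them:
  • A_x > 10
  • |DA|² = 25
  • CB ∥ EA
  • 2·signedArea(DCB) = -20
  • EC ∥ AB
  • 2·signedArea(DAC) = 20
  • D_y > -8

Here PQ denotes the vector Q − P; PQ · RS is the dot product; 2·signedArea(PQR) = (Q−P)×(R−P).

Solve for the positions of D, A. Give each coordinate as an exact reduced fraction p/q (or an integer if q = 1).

A = (11, -7)
D = (6, -7)

1. A_x = 11  [EC ∥ AB ∩ CB ∥ EA]
2. A_y = -7  [EC ∥ AB ∩ CB ∥ EA]
   → A = (11, -7)
3. D_x = 6  [2·signedArea(DCB) = -20 ∩ 2·signedArea(DAC) = 20]
4. D_y = -7  [2·signedArea(DCB) = -20 ∩ 2·signedArea(DAC) = 20]
   → D = (6, -7)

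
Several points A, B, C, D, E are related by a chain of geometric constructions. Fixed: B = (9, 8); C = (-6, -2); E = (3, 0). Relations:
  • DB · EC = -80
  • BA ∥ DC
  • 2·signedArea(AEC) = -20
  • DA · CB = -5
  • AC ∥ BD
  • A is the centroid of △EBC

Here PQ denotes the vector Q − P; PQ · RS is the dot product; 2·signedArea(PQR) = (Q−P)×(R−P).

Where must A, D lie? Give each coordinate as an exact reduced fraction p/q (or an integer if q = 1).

A = (2, 2)
D = (1, 4)

1. A_x = 2  [A is the centroid of △EBC]
2. A_y = 2  [A is the centroid of △EBC]
   → A = (2, 2)
3. D_x = 1  [BA ∥ DC ∩ AC ∥ BD]
4. D_y = 4  [BA ∥ DC ∩ AC ∥ BD]
   → D = (1, 4)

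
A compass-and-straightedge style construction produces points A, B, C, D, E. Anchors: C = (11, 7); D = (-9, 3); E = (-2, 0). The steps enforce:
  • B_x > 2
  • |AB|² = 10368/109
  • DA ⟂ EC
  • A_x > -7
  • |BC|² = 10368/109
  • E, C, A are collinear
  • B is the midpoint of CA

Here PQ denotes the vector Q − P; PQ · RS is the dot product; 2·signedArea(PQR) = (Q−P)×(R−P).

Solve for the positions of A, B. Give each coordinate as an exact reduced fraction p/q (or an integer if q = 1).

A = (-673/109, -245/109)
B = (263/109, 259/109)

1. A_x = -673/109  [E, C, A are collinear ∩ DA ⟂ EC]
2. A_y = -245/109  [E, C, A are collinear ∩ DA ⟂ EC]
   → A = (-673/109, -245/109)
3. B_x = 263/109  [B is the midpoint of CA]
4. B_y = 259/109  [B is the midpoint of CA]
   → B = (263/109, 259/109)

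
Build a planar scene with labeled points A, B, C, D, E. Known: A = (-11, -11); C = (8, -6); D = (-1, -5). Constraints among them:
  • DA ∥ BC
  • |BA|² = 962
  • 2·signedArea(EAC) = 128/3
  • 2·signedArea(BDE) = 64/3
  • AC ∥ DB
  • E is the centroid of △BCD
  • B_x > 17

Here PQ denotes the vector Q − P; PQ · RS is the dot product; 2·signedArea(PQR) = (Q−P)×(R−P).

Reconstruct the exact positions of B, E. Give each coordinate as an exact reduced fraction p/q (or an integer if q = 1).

1. B_x = 18  [DA ∥ BC ∩ AC ∥ DB]
2. B_y = 0  [DA ∥ BC ∩ AC ∥ DB]
   → B = (18, 0)
3. E_x = 25/3  [E is the centroid of △BCD]
4. E_y = -11/3  [E is the centroid of △BCD]
   → E = (25/3, -11/3)

B = (18, 0)
E = (25/3, -11/3)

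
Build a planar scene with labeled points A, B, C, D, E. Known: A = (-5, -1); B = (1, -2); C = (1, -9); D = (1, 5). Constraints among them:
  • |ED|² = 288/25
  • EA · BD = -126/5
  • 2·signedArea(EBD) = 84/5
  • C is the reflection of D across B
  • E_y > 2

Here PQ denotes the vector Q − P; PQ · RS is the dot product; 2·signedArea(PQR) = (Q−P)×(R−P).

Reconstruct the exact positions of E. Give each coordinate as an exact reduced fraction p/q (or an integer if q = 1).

1. E_x = -7/5  [2·signedArea(EBD) = 84/5 ∩ EA · BD = -126/5]
2. E_y = 13/5  [2·signedArea(EBD) = 84/5 ∩ EA · BD = -126/5]
   → E = (-7/5, 13/5)

E = (-7/5, 13/5)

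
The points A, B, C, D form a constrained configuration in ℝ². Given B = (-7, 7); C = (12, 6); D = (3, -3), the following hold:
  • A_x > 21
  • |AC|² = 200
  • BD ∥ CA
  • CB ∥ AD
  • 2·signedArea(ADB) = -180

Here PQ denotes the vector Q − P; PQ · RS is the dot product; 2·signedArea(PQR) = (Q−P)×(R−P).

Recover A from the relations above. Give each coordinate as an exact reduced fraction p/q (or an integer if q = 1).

1. A_x = 22  [CB ∥ AD ∩ BD ∥ CA]
2. A_y = -4  [CB ∥ AD ∩ BD ∥ CA]
   → A = (22, -4)

A = (22, -4)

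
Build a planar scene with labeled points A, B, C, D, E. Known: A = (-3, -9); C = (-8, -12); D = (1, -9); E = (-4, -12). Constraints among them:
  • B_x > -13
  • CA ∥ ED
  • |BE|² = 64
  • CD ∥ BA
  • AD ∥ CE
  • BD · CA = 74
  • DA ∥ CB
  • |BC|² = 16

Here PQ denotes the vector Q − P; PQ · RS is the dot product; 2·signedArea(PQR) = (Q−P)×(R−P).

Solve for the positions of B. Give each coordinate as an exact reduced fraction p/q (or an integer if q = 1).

1. B_x = -12  [CD ∥ BA ∩ DA ∥ CB]
2. B_y = -12  [CD ∥ BA ∩ DA ∥ CB]
   → B = (-12, -12)

B = (-12, -12)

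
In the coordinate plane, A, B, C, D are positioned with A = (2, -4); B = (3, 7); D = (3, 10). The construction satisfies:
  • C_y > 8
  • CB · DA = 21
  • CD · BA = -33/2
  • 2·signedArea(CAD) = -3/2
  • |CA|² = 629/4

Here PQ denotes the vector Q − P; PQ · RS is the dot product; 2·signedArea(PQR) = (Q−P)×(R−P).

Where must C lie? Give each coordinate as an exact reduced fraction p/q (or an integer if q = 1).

1. C_x = 3  [CD · BA = -33/2 ∩ 2·signedArea(CAD) = -3/2]
2. C_y = 17/2  [CD · BA = -33/2 ∩ 2·signedArea(CAD) = -3/2]
   → C = (3, 17/2)

C = (3, 17/2)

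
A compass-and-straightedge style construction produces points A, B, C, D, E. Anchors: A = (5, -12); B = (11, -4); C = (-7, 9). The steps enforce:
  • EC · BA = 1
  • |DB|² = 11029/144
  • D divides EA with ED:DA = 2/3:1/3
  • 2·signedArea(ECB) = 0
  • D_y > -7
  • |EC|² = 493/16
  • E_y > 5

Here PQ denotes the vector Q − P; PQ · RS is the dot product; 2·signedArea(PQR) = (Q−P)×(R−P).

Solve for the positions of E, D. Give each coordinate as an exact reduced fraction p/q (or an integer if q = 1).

D = (5/2, -73/12)
E = (-5/2, 23/4)

1. E_x = -5/2  [2·signedArea(ECB) = 0 ∩ EC · BA = 1]
2. E_y = 23/4  [2·signedArea(ECB) = 0 ∩ EC · BA = 1]
   → E = (-5/2, 23/4)
3. D_x = 5/2  [D divides EA with ED:DA = 2/3:1/3]
4. D_y = -73/12  [D divides EA with ED:DA = 2/3:1/3]
   → D = (5/2, -73/12)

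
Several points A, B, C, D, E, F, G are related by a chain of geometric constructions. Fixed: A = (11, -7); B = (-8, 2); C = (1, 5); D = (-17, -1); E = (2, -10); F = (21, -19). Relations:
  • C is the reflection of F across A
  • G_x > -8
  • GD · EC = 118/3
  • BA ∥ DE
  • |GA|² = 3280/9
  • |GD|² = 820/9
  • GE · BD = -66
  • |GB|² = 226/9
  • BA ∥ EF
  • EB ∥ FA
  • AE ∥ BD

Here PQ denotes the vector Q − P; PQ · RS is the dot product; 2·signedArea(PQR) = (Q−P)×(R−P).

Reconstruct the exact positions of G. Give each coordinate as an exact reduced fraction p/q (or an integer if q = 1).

1. G_x = -23/3  [GE · BD = -66 ∩ GD · EC = 118/3]
2. G_y = -3  [GE · BD = -66 ∩ GD · EC = 118/3]
   → G = (-23/3, -3)

G = (-23/3, -3)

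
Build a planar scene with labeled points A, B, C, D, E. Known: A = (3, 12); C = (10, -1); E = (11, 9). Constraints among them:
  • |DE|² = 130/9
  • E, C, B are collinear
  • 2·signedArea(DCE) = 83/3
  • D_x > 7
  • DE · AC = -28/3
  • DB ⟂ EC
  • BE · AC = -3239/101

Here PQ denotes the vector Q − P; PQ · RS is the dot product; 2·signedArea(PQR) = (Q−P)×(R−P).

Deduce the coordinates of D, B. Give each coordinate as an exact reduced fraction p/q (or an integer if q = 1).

1. D_x = 8  [DE · AC = -28/3 ∩ 2·signedArea(DCE) = 83/3]
2. D_y = 20/3  [DE · AC = -28/3 ∩ 2·signedArea(DCE) = 83/3]
   → D = (8, 20/3)
3. B_x = 3254/303  [E, C, B are collinear ∩ DB ⟂ EC]
4. B_y = 1937/303  [E, C, B are collinear ∩ DB ⟂ EC]
   → B = (3254/303, 1937/303)

B = (3254/303, 1937/303)
D = (8, 20/3)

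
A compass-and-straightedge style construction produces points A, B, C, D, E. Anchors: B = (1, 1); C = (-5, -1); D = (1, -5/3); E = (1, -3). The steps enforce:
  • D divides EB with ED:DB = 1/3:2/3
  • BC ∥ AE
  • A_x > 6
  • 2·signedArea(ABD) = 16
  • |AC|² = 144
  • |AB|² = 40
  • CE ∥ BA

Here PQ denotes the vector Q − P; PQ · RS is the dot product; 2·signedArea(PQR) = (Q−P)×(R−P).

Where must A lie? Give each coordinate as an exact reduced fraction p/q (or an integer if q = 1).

A = (7, -1)

1. A_x = 7  [BC ∥ AE ∩ CE ∥ BA]
2. A_y = -1  [BC ∥ AE ∩ CE ∥ BA]
   → A = (7, -1)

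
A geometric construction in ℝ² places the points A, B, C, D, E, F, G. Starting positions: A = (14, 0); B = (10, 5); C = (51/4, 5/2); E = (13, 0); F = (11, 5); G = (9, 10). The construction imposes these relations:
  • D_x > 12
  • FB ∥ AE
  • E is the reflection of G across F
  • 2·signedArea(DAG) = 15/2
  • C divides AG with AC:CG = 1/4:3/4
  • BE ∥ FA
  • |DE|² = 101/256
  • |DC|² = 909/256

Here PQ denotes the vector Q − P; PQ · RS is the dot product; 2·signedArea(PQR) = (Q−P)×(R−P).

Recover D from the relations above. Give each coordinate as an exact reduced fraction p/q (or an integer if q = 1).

D = (207/16, 5/8)

1. D_x = 207/16  [line -10·x + -5·y + 265/2 = 0 ∩ |DC|² = 909/256]
2. D_y = 5/8  [line -10·x + -5·y + 265/2 = 0 ∩ |DC|² = 909/256]
   → D = (207/16, 5/8)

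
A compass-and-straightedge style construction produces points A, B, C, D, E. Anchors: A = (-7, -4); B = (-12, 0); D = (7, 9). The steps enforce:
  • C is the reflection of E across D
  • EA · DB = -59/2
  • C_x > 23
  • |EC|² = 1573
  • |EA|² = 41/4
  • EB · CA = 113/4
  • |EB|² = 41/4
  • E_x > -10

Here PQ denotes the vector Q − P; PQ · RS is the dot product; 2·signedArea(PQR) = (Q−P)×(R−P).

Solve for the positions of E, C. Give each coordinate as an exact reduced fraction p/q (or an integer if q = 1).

1. E_x = -19/2  [line 19·x + 9·y + 397/2 = 0 ∩ |EB|² = 41/4]
2. E_y = -2  [line 19·x + 9·y + 397/2 = 0 ∩ |EB|² = 41/4]
   → E = (-19/2, -2)
3. C_x = 47/2  [C is the reflection of E across D]
4. C_y = 20  [C is the reflection of E across D]
   → C = (47/2, 20)

C = (47/2, 20)
E = (-19/2, -2)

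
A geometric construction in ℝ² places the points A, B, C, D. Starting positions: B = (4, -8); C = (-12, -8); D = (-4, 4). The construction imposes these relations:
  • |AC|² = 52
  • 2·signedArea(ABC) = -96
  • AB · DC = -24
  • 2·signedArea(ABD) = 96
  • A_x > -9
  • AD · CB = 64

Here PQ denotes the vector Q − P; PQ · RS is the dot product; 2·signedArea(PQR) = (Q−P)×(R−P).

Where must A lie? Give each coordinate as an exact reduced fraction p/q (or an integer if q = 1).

A = (-8, -2)

1. A_x = -8  [2·signedArea(ABC) = -96 ∩ AD · CB = 64]
2. A_y = -2  [2·signedArea(ABC) = -96 ∩ AD · CB = 64]
   → A = (-8, -2)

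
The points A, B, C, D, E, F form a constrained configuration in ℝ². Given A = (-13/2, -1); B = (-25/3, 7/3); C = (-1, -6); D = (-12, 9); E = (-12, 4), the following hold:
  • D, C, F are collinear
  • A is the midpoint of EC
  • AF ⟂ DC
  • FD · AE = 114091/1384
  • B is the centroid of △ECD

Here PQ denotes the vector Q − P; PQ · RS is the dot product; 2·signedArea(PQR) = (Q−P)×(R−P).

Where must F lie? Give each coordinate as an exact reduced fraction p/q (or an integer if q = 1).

F = (-3673/692, -87/692)

1. F_x = -3673/692  [D, C, F are collinear ∩ AF ⟂ DC]
2. F_y = -87/692  [D, C, F are collinear ∩ AF ⟂ DC]
   → F = (-3673/692, -87/692)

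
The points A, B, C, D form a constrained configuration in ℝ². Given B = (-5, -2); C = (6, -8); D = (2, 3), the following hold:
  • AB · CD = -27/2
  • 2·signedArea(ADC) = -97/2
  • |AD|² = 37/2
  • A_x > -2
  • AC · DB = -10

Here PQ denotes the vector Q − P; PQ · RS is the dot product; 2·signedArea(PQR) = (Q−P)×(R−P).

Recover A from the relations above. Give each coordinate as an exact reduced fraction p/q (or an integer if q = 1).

1. A_x = -3/2  [2·signedArea(ADC) = -97/2 ∩ AB · CD = -27/2]
2. A_y = 1/2  [2·signedArea(ADC) = -97/2 ∩ AB · CD = -27/2]
   → A = (-3/2, 1/2)

A = (-3/2, 1/2)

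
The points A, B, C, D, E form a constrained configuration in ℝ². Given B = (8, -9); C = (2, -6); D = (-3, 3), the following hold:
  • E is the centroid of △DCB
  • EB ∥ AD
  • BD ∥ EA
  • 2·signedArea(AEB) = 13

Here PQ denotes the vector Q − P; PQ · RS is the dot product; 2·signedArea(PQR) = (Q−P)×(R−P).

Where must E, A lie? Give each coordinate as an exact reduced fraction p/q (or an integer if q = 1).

1. E_x = 7/3  [E is the centroid of △DCB]
2. E_y = -4  [E is the centroid of △DCB]
   → E = (7/3, -4)
3. A_x = -26/3  [EB ∥ AD ∩ BD ∥ EA]
4. A_y = 8  [EB ∥ AD ∩ BD ∥ EA]
   → A = (-26/3, 8)

A = (-26/3, 8)
E = (7/3, -4)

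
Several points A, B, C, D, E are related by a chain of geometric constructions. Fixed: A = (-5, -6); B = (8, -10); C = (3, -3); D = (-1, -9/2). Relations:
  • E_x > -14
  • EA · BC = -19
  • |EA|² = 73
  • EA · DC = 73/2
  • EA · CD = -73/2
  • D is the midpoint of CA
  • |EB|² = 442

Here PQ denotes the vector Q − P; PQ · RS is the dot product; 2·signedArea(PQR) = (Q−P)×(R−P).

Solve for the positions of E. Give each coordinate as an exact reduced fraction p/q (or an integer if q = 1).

E = (-13, -9)

1. E_x = -13  [EA · BC = -19 ∩ EA · DC = 73/2]
2. E_y = -9  [EA · BC = -19 ∩ EA · DC = 73/2]
   → E = (-13, -9)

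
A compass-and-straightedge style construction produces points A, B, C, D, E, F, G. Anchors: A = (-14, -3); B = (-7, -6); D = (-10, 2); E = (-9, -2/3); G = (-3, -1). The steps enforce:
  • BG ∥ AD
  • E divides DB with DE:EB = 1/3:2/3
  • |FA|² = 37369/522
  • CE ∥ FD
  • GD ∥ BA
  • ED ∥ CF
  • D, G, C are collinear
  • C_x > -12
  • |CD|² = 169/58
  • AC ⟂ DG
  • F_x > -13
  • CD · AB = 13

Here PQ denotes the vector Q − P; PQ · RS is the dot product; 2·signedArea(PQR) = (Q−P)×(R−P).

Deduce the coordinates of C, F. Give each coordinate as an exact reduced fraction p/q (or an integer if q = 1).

C = (-671/58, 155/58)
F = (-729/58, 929/174)

1. C_x = -671/58  [D, G, C are collinear ∩ AC ⟂ DG]
2. C_y = 155/58  [D, G, C are collinear ∩ AC ⟂ DG]
   → C = (-671/58, 155/58)
3. F_x = -729/58  [CE ∥ FD ∩ ED ∥ CF]
4. F_y = 929/174  [CE ∥ FD ∩ ED ∥ CF]
   → F = (-729/58, 929/174)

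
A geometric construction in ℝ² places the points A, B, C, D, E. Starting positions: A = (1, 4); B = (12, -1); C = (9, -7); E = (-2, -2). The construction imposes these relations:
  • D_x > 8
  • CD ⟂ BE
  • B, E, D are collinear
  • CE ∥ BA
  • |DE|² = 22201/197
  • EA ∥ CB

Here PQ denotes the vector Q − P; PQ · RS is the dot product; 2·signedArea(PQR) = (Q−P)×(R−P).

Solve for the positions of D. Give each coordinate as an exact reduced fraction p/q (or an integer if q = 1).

1. D_x = 1692/197  [B, E, D are collinear ∩ CD ⟂ BE]
2. D_y = -245/197  [B, E, D are collinear ∩ CD ⟂ BE]
   → D = (1692/197, -245/197)

D = (1692/197, -245/197)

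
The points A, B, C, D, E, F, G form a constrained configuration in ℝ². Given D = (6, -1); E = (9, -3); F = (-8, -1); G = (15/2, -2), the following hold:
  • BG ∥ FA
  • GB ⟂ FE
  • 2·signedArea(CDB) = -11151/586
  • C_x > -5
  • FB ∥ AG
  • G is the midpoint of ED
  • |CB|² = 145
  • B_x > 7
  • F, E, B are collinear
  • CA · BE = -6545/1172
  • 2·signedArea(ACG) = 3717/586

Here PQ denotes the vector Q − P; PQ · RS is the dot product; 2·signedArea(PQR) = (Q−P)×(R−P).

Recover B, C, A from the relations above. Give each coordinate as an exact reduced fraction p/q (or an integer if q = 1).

A = (-2316/293, -55/293)
B = (4339/586, -824/293)
C = (-9/2, -1)

1. B_x = 4339/586  [F, E, B are collinear ∩ GB ⟂ FE]
2. B_y = -824/293  [F, E, B are collinear ∩ GB ⟂ FE]
   → B = (4339/586, -824/293)
3. A_x = -2316/293  [FB ∥ AG ∩ BG ∥ FA]
4. A_y = -55/293  [FB ∥ AG ∩ BG ∥ FA]
   → A = (-2316/293, -55/293)
5. C_x = -9/2  [CA · BE = -6545/1172 ∩ 2·signedArea(CDB) = -11151/586]
6. C_y = -1  [CA · BE = -6545/1172 ∩ 2·signedArea(CDB) = -11151/586]
   → C = (-9/2, -1)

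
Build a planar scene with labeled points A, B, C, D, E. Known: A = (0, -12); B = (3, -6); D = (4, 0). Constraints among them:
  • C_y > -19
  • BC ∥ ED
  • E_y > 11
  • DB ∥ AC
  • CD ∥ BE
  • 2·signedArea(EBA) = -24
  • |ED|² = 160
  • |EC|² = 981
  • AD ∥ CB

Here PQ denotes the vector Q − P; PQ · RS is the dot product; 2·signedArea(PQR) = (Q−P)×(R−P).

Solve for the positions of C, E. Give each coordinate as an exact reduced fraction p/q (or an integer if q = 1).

1. C_x = -1  [AD ∥ CB ∩ DB ∥ AC]
2. C_y = -18  [AD ∥ CB ∩ DB ∥ AC]
   → C = (-1, -18)
3. E_x = 8  [BC ∥ ED ∩ CD ∥ BE]
4. E_y = 12  [BC ∥ ED ∩ CD ∥ BE]
   → E = (8, 12)

C = (-1, -18)
E = (8, 12)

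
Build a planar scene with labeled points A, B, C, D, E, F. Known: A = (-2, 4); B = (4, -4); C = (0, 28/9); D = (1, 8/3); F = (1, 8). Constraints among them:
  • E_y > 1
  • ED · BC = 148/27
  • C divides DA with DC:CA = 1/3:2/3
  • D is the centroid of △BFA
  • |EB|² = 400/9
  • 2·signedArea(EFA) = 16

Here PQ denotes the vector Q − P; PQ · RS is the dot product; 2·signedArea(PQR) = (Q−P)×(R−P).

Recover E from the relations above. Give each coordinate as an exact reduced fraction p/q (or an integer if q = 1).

E = (0, 4/3)

1. E_x = 0  [ED · BC = 148/27 ∩ 2·signedArea(EFA) = 16]
2. E_y = 4/3  [ED · BC = 148/27 ∩ 2·signedArea(EFA) = 16]
   → E = (0, 4/3)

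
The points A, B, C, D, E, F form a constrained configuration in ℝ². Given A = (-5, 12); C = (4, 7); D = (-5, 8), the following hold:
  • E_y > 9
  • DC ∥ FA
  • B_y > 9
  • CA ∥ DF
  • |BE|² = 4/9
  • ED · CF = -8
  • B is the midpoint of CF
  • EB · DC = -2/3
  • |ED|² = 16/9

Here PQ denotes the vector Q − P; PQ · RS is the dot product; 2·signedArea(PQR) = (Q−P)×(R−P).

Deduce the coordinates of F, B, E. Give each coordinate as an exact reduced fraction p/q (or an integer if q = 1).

1. F_x = -14  [DC ∥ FA ∩ CA ∥ DF]
2. F_y = 13  [DC ∥ FA ∩ CA ∥ DF]
   → F = (-14, 13)
3. B_x = -5  [B is the midpoint of CF]
4. B_y = 10  [B is the midpoint of CF]
   → B = (-5, 10)
5. E_x = -5  [ED · CF = -8 ∩ EB · DC = -2/3]
6. E_y = 28/3  [ED · CF = -8 ∩ EB · DC = -2/3]
   → E = (-5, 28/3)

B = (-5, 10)
E = (-5, 28/3)
F = (-14, 13)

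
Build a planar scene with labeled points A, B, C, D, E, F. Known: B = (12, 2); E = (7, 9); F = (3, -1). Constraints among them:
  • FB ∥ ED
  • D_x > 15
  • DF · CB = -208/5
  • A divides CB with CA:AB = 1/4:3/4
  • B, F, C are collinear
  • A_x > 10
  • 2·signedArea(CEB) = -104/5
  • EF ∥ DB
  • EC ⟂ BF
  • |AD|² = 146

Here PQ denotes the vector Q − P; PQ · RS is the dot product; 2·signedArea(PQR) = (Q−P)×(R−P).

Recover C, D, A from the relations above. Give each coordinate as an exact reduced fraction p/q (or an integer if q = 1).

1. C_x = 48/5  [B, F, C are collinear ∩ EC ⟂ BF]
2. C_y = 6/5  [B, F, C are collinear ∩ EC ⟂ BF]
   → C = (48/5, 6/5)
3. D_x = 16  [EF ∥ DB ∩ FB ∥ ED]
4. D_y = 12  [EF ∥ DB ∩ FB ∥ ED]
   → D = (16, 12)
5. A_x = 51/5  [A divides CB with CA:AB = 1/4:3/4]
6. A_y = 7/5  [A divides CB with CA:AB = 1/4:3/4]
   → A = (51/5, 7/5)

A = (51/5, 7/5)
C = (48/5, 6/5)
D = (16, 12)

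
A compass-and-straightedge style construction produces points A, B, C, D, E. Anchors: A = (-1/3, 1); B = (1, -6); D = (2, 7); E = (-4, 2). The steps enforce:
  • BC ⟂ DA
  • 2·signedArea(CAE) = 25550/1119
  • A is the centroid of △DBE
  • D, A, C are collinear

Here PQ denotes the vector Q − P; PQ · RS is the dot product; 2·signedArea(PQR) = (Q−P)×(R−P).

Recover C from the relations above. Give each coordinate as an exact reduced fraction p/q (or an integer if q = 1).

C = (-941/373, -1727/373)

1. C_x = -941/373  [D, A, C are collinear ∩ BC ⟂ DA]
2. C_y = -1727/373  [D, A, C are collinear ∩ BC ⟂ DA]
   → C = (-941/373, -1727/373)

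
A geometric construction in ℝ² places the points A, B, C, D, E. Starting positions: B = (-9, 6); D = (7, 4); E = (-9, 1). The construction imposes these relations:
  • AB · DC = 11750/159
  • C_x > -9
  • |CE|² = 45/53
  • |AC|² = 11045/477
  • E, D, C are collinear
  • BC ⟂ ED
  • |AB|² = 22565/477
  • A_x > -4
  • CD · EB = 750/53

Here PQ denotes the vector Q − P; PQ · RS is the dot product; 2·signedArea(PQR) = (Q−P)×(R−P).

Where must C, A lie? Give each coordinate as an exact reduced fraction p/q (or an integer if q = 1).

1. C_x = -429/53  [E, D, C are collinear ∩ BC ⟂ ED]
2. C_y = 62/53  [E, D, C are collinear ∩ BC ⟂ ED]
   → C = (-429/53, 62/53)
3. A_x = -535/159  [line 800/53·x + 150/53·y + 7150/159 = 0 ∩ |AC|² = 11045/477]
4. A_y = 109/53  [line 800/53·x + 150/53·y + 7150/159 = 0 ∩ |AC|² = 11045/477]
   → A = (-535/159, 109/53)

A = (-535/159, 109/53)
C = (-429/53, 62/53)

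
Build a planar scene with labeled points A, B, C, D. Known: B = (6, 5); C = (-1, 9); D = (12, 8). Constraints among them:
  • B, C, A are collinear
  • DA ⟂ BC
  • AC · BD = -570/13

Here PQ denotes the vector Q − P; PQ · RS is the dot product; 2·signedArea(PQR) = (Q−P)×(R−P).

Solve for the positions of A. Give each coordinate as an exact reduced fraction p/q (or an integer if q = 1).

A = (120/13, 41/13)

1. A_x = 120/13  [B, C, A are collinear ∩ DA ⟂ BC]
2. A_y = 41/13  [B, C, A are collinear ∩ DA ⟂ BC]
   → A = (120/13, 41/13)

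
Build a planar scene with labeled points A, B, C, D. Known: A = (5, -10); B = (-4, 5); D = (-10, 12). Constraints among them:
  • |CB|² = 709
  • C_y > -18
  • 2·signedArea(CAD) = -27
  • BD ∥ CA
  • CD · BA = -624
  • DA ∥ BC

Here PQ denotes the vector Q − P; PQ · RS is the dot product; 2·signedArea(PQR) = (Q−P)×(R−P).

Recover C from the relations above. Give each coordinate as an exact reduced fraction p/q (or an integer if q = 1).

1. C_x = 11  [BD ∥ CA ∩ DA ∥ BC]
2. C_y = -17  [BD ∥ CA ∩ DA ∥ BC]
   → C = (11, -17)

C = (11, -17)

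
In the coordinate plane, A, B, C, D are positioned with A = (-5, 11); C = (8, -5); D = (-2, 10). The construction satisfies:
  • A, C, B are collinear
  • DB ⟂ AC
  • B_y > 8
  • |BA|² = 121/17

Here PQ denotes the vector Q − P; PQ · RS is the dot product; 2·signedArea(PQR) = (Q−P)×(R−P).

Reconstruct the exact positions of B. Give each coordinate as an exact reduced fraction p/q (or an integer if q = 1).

1. B_x = -282/85  [A, C, B are collinear ∩ DB ⟂ AC]
2. B_y = 759/85  [A, C, B are collinear ∩ DB ⟂ AC]
   → B = (-282/85, 759/85)

B = (-282/85, 759/85)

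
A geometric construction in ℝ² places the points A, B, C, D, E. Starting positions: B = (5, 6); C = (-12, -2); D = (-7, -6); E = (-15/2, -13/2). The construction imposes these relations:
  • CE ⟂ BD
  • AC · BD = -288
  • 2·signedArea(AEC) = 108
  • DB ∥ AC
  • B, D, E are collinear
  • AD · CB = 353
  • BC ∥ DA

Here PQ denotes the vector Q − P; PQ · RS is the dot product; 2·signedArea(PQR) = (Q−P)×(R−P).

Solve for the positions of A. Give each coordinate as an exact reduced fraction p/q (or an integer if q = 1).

A = (-24, -14)

1. A_x = -24  [DB ∥ AC ∩ BC ∥ DA]
2. A_y = -14  [DB ∥ AC ∩ BC ∥ DA]
   → A = (-24, -14)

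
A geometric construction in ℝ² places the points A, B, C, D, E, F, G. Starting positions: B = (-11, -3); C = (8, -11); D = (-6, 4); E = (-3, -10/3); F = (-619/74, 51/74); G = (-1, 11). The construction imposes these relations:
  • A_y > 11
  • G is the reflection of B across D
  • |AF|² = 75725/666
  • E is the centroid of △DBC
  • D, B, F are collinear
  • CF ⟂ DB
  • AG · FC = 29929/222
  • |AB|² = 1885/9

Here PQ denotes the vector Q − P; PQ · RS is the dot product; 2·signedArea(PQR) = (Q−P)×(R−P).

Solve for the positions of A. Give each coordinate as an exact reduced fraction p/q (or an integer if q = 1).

1. A_x = -9  [line -1211/74·x + 865/74·y + -62107/222 = 0 ∩ |AB|² = 1885/9]
2. A_y = 34/3  [line -1211/74·x + 865/74·y + -62107/222 = 0 ∩ |AB|² = 1885/9]
   → A = (-9, 34/3)

A = (-9, 34/3)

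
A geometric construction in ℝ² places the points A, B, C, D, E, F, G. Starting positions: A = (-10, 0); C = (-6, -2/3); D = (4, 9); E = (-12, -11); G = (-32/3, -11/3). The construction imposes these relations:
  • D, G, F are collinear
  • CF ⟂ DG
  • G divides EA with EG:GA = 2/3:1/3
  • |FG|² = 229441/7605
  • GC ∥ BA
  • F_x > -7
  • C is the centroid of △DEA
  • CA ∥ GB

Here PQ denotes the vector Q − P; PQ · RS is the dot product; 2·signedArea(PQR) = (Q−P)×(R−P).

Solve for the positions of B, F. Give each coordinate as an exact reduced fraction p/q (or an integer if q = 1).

B = (-44/3, -3)
F = (-16502/2535, -194/2535)

1. B_x = -44/3  [GC ∥ BA ∩ CA ∥ GB]
2. B_y = -3  [GC ∥ BA ∩ CA ∥ GB]
   → B = (-44/3, -3)
3. F_x = -16502/2535  [D, G, F are collinear ∩ CF ⟂ DG]
4. F_y = -194/2535  [D, G, F are collinear ∩ CF ⟂ DG]
   → F = (-16502/2535, -194/2535)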